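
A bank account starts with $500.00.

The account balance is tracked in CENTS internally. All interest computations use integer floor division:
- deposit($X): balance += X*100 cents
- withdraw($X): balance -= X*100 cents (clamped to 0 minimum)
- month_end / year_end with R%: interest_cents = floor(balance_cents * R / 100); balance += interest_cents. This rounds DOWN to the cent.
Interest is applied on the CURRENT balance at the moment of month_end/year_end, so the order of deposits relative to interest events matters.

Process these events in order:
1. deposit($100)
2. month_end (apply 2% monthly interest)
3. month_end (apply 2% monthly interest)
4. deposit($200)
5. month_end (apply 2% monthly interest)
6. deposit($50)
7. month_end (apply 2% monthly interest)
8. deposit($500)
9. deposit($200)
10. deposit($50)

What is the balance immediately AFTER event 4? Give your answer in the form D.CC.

After 1 (deposit($100)): balance=$600.00 total_interest=$0.00
After 2 (month_end (apply 2% monthly interest)): balance=$612.00 total_interest=$12.00
After 3 (month_end (apply 2% monthly interest)): balance=$624.24 total_interest=$24.24
After 4 (deposit($200)): balance=$824.24 total_interest=$24.24

Answer: 824.24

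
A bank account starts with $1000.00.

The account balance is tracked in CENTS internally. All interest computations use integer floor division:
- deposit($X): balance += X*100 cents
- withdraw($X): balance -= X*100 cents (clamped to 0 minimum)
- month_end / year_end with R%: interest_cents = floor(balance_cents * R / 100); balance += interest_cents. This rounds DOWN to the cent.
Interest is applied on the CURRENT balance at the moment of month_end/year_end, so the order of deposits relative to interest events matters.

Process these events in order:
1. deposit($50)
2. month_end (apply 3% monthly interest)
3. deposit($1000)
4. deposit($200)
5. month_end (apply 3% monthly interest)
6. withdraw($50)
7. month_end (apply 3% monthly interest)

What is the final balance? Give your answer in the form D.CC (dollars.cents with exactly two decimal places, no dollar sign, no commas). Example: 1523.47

Answer: 2368.93

Derivation:
After 1 (deposit($50)): balance=$1050.00 total_interest=$0.00
After 2 (month_end (apply 3% monthly interest)): balance=$1081.50 total_interest=$31.50
After 3 (deposit($1000)): balance=$2081.50 total_interest=$31.50
After 4 (deposit($200)): balance=$2281.50 total_interest=$31.50
After 5 (month_end (apply 3% monthly interest)): balance=$2349.94 total_interest=$99.94
After 6 (withdraw($50)): balance=$2299.94 total_interest=$99.94
After 7 (month_end (apply 3% monthly interest)): balance=$2368.93 total_interest=$168.93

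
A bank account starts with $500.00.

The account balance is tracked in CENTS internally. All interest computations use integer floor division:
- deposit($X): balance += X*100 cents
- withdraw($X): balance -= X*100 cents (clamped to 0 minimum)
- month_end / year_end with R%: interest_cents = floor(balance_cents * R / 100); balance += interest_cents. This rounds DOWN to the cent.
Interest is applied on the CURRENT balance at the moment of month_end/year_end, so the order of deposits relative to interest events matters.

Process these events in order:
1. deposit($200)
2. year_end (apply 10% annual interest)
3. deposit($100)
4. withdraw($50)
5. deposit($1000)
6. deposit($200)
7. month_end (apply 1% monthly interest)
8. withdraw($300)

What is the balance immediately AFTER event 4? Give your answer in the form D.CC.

After 1 (deposit($200)): balance=$700.00 total_interest=$0.00
After 2 (year_end (apply 10% annual interest)): balance=$770.00 total_interest=$70.00
After 3 (deposit($100)): balance=$870.00 total_interest=$70.00
After 4 (withdraw($50)): balance=$820.00 total_interest=$70.00

Answer: 820.00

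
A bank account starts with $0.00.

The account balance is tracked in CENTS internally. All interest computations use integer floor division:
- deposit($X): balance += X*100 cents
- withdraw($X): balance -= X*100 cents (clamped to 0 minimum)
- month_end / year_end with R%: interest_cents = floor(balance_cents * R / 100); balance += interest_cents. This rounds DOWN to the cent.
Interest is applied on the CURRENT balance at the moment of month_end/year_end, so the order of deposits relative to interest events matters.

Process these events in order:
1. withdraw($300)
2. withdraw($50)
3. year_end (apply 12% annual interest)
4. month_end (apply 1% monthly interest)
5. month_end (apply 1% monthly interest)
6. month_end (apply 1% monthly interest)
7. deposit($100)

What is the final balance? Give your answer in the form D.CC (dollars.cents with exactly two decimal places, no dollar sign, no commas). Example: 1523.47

Answer: 100.00

Derivation:
After 1 (withdraw($300)): balance=$0.00 total_interest=$0.00
After 2 (withdraw($50)): balance=$0.00 total_interest=$0.00
After 3 (year_end (apply 12% annual interest)): balance=$0.00 total_interest=$0.00
After 4 (month_end (apply 1% monthly interest)): balance=$0.00 total_interest=$0.00
After 5 (month_end (apply 1% monthly interest)): balance=$0.00 total_interest=$0.00
After 6 (month_end (apply 1% monthly interest)): balance=$0.00 total_interest=$0.00
After 7 (deposit($100)): balance=$100.00 total_interest=$0.00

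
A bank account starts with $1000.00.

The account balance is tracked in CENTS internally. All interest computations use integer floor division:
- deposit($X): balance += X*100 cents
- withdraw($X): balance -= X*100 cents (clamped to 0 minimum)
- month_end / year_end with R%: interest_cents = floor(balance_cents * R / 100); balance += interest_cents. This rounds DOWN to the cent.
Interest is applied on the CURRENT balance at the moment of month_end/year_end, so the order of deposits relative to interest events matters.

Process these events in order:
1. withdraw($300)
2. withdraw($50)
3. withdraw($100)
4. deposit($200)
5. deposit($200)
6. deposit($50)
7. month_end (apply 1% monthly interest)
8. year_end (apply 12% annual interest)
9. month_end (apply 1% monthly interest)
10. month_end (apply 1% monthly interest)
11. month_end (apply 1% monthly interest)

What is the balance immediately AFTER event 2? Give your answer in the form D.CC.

After 1 (withdraw($300)): balance=$700.00 total_interest=$0.00
After 2 (withdraw($50)): balance=$650.00 total_interest=$0.00

Answer: 650.00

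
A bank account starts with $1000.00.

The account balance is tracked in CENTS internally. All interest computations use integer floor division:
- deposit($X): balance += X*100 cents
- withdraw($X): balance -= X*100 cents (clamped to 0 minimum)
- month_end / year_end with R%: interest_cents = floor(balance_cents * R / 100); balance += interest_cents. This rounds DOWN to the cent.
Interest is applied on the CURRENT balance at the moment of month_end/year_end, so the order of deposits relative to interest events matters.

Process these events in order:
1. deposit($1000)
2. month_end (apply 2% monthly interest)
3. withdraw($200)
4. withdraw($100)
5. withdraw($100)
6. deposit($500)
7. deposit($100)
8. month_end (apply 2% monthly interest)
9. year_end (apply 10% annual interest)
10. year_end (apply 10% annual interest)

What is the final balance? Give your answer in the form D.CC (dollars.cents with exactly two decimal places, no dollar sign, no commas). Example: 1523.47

After 1 (deposit($1000)): balance=$2000.00 total_interest=$0.00
After 2 (month_end (apply 2% monthly interest)): balance=$2040.00 total_interest=$40.00
After 3 (withdraw($200)): balance=$1840.00 total_interest=$40.00
After 4 (withdraw($100)): balance=$1740.00 total_interest=$40.00
After 5 (withdraw($100)): balance=$1640.00 total_interest=$40.00
After 6 (deposit($500)): balance=$2140.00 total_interest=$40.00
After 7 (deposit($100)): balance=$2240.00 total_interest=$40.00
After 8 (month_end (apply 2% monthly interest)): balance=$2284.80 total_interest=$84.80
After 9 (year_end (apply 10% annual interest)): balance=$2513.28 total_interest=$313.28
After 10 (year_end (apply 10% annual interest)): balance=$2764.60 total_interest=$564.60

Answer: 2764.60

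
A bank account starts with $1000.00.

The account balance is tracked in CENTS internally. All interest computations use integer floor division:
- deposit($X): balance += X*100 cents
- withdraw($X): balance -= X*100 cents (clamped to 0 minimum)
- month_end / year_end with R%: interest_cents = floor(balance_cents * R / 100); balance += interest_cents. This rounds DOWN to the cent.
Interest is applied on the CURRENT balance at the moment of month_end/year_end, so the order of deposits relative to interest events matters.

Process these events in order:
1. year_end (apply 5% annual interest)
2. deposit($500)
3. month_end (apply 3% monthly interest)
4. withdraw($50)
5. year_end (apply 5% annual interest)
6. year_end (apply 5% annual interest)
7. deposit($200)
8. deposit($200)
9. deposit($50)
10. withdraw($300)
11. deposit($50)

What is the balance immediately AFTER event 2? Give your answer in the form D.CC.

Answer: 1550.00

Derivation:
After 1 (year_end (apply 5% annual interest)): balance=$1050.00 total_interest=$50.00
After 2 (deposit($500)): balance=$1550.00 total_interest=$50.00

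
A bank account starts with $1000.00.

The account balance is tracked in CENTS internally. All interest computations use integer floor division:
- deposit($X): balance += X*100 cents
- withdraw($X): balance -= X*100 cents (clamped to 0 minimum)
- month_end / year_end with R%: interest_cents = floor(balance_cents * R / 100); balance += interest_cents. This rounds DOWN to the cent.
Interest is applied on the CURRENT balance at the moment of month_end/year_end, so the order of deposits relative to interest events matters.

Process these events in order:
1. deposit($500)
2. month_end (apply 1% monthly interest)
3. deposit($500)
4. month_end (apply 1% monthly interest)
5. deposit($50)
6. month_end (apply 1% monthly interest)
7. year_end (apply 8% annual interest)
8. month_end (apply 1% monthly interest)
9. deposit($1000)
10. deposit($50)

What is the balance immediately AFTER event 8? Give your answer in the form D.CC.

Answer: 2297.22

Derivation:
After 1 (deposit($500)): balance=$1500.00 total_interest=$0.00
After 2 (month_end (apply 1% monthly interest)): balance=$1515.00 total_interest=$15.00
After 3 (deposit($500)): balance=$2015.00 total_interest=$15.00
After 4 (month_end (apply 1% monthly interest)): balance=$2035.15 total_interest=$35.15
After 5 (deposit($50)): balance=$2085.15 total_interest=$35.15
After 6 (month_end (apply 1% monthly interest)): balance=$2106.00 total_interest=$56.00
After 7 (year_end (apply 8% annual interest)): balance=$2274.48 total_interest=$224.48
After 8 (month_end (apply 1% monthly interest)): balance=$2297.22 total_interest=$247.22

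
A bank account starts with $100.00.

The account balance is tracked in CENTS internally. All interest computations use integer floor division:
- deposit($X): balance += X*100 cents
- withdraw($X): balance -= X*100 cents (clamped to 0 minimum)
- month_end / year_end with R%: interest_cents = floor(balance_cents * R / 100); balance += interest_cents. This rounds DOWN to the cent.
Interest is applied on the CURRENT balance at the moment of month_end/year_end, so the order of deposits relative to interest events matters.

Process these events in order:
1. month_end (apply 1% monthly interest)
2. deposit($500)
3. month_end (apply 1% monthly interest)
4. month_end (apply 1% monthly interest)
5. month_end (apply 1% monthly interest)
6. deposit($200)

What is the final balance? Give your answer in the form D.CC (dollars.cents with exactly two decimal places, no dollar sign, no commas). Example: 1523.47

After 1 (month_end (apply 1% monthly interest)): balance=$101.00 total_interest=$1.00
After 2 (deposit($500)): balance=$601.00 total_interest=$1.00
After 3 (month_end (apply 1% monthly interest)): balance=$607.01 total_interest=$7.01
After 4 (month_end (apply 1% monthly interest)): balance=$613.08 total_interest=$13.08
After 5 (month_end (apply 1% monthly interest)): balance=$619.21 total_interest=$19.21
After 6 (deposit($200)): balance=$819.21 total_interest=$19.21

Answer: 819.21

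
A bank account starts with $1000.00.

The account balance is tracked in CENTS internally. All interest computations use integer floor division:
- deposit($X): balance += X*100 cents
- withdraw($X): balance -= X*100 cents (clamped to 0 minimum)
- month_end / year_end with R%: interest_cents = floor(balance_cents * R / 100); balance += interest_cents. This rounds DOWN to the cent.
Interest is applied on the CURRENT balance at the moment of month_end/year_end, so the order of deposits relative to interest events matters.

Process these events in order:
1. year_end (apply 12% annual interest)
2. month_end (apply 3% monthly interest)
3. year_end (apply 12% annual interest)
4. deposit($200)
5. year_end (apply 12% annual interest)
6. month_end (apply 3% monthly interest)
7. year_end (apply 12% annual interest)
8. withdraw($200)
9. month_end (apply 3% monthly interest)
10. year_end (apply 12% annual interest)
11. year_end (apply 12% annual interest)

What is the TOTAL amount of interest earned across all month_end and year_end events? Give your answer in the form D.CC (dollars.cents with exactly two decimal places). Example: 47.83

After 1 (year_end (apply 12% annual interest)): balance=$1120.00 total_interest=$120.00
After 2 (month_end (apply 3% monthly interest)): balance=$1153.60 total_interest=$153.60
After 3 (year_end (apply 12% annual interest)): balance=$1292.03 total_interest=$292.03
After 4 (deposit($200)): balance=$1492.03 total_interest=$292.03
After 5 (year_end (apply 12% annual interest)): balance=$1671.07 total_interest=$471.07
After 6 (month_end (apply 3% monthly interest)): balance=$1721.20 total_interest=$521.20
After 7 (year_end (apply 12% annual interest)): balance=$1927.74 total_interest=$727.74
After 8 (withdraw($200)): balance=$1727.74 total_interest=$727.74
After 9 (month_end (apply 3% monthly interest)): balance=$1779.57 total_interest=$779.57
After 10 (year_end (apply 12% annual interest)): balance=$1993.11 total_interest=$993.11
After 11 (year_end (apply 12% annual interest)): balance=$2232.28 total_interest=$1232.28

Answer: 1232.28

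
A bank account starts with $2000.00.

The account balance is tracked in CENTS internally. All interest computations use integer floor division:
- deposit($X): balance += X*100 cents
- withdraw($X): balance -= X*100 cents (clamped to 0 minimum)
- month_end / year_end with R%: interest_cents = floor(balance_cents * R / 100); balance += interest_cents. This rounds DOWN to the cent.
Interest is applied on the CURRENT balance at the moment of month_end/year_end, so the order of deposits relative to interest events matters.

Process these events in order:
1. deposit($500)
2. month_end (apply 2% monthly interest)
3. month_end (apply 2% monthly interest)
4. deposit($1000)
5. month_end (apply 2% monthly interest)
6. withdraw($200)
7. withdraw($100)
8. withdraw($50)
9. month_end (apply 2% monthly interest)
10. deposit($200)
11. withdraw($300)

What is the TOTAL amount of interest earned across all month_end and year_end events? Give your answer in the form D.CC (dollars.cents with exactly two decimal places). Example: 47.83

After 1 (deposit($500)): balance=$2500.00 total_interest=$0.00
After 2 (month_end (apply 2% monthly interest)): balance=$2550.00 total_interest=$50.00
After 3 (month_end (apply 2% monthly interest)): balance=$2601.00 total_interest=$101.00
After 4 (deposit($1000)): balance=$3601.00 total_interest=$101.00
After 5 (month_end (apply 2% monthly interest)): balance=$3673.02 total_interest=$173.02
After 6 (withdraw($200)): balance=$3473.02 total_interest=$173.02
After 7 (withdraw($100)): balance=$3373.02 total_interest=$173.02
After 8 (withdraw($50)): balance=$3323.02 total_interest=$173.02
After 9 (month_end (apply 2% monthly interest)): balance=$3389.48 total_interest=$239.48
After 10 (deposit($200)): balance=$3589.48 total_interest=$239.48
After 11 (withdraw($300)): balance=$3289.48 total_interest=$239.48

Answer: 239.48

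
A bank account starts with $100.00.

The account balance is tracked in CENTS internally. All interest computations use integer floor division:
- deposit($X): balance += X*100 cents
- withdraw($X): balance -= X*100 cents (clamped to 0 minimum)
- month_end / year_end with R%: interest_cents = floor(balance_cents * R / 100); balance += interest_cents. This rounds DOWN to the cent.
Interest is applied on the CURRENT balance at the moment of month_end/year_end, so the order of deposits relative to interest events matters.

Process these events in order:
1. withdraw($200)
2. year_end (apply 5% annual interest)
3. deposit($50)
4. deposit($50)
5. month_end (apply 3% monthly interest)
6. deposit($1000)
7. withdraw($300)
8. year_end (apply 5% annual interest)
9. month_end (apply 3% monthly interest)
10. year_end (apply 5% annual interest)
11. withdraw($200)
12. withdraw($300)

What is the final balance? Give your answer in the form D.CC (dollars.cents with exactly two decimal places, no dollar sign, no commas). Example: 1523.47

Answer: 411.86

Derivation:
After 1 (withdraw($200)): balance=$0.00 total_interest=$0.00
After 2 (year_end (apply 5% annual interest)): balance=$0.00 total_interest=$0.00
After 3 (deposit($50)): balance=$50.00 total_interest=$0.00
After 4 (deposit($50)): balance=$100.00 total_interest=$0.00
After 5 (month_end (apply 3% monthly interest)): balance=$103.00 total_interest=$3.00
After 6 (deposit($1000)): balance=$1103.00 total_interest=$3.00
After 7 (withdraw($300)): balance=$803.00 total_interest=$3.00
After 8 (year_end (apply 5% annual interest)): balance=$843.15 total_interest=$43.15
After 9 (month_end (apply 3% monthly interest)): balance=$868.44 total_interest=$68.44
After 10 (year_end (apply 5% annual interest)): balance=$911.86 total_interest=$111.86
After 11 (withdraw($200)): balance=$711.86 total_interest=$111.86
After 12 (withdraw($300)): balance=$411.86 total_interest=$111.86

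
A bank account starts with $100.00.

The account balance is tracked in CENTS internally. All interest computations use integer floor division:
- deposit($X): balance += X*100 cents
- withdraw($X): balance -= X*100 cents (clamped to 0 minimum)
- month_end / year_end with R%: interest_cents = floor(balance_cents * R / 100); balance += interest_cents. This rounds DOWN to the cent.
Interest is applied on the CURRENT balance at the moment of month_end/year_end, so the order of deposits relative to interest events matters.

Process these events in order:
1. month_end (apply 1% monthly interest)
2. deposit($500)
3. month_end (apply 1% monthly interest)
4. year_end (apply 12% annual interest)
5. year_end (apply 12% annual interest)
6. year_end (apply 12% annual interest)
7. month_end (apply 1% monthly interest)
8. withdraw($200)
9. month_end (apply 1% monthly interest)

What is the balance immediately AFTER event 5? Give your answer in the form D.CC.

Answer: 761.43

Derivation:
After 1 (month_end (apply 1% monthly interest)): balance=$101.00 total_interest=$1.00
After 2 (deposit($500)): balance=$601.00 total_interest=$1.00
After 3 (month_end (apply 1% monthly interest)): balance=$607.01 total_interest=$7.01
After 4 (year_end (apply 12% annual interest)): balance=$679.85 total_interest=$79.85
After 5 (year_end (apply 12% annual interest)): balance=$761.43 total_interest=$161.43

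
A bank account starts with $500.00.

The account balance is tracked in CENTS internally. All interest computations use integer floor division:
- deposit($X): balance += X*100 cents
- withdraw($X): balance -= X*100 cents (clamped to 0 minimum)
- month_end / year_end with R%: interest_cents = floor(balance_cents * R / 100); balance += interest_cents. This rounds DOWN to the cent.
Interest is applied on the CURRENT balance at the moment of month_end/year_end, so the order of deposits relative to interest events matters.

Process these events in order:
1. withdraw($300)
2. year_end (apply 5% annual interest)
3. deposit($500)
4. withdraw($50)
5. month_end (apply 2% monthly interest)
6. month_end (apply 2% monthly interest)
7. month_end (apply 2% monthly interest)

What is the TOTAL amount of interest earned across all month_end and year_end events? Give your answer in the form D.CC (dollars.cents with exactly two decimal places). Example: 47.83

After 1 (withdraw($300)): balance=$200.00 total_interest=$0.00
After 2 (year_end (apply 5% annual interest)): balance=$210.00 total_interest=$10.00
After 3 (deposit($500)): balance=$710.00 total_interest=$10.00
After 4 (withdraw($50)): balance=$660.00 total_interest=$10.00
After 5 (month_end (apply 2% monthly interest)): balance=$673.20 total_interest=$23.20
After 6 (month_end (apply 2% monthly interest)): balance=$686.66 total_interest=$36.66
After 7 (month_end (apply 2% monthly interest)): balance=$700.39 total_interest=$50.39

Answer: 50.39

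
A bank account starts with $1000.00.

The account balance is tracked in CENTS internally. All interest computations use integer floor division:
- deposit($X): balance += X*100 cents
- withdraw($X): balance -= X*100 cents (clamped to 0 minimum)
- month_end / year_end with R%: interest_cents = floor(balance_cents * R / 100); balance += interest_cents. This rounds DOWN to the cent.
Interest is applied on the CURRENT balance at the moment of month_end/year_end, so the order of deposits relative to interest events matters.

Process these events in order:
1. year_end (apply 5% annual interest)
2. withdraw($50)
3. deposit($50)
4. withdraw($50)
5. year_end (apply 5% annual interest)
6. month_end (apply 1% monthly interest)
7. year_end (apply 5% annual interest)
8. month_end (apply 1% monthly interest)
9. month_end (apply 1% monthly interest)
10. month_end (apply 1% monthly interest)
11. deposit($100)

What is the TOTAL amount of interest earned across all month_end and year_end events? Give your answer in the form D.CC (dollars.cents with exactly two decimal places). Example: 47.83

Answer: 197.24

Derivation:
After 1 (year_end (apply 5% annual interest)): balance=$1050.00 total_interest=$50.00
After 2 (withdraw($50)): balance=$1000.00 total_interest=$50.00
After 3 (deposit($50)): balance=$1050.00 total_interest=$50.00
After 4 (withdraw($50)): balance=$1000.00 total_interest=$50.00
After 5 (year_end (apply 5% annual interest)): balance=$1050.00 total_interest=$100.00
After 6 (month_end (apply 1% monthly interest)): balance=$1060.50 total_interest=$110.50
After 7 (year_end (apply 5% annual interest)): balance=$1113.52 total_interest=$163.52
After 8 (month_end (apply 1% monthly interest)): balance=$1124.65 total_interest=$174.65
After 9 (month_end (apply 1% monthly interest)): balance=$1135.89 total_interest=$185.89
After 10 (month_end (apply 1% monthly interest)): balance=$1147.24 total_interest=$197.24
After 11 (deposit($100)): balance=$1247.24 total_interest=$197.24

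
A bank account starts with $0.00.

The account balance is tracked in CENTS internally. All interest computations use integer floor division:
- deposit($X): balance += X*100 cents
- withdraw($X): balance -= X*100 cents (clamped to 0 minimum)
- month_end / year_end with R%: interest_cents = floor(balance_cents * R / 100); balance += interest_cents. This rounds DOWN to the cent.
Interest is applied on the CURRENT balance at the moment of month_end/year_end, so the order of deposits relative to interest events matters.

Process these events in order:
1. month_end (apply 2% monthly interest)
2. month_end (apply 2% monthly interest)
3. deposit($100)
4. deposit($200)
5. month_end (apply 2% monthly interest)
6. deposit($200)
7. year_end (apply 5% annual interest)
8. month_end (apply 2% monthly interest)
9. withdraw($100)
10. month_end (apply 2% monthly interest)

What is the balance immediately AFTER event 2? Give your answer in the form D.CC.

After 1 (month_end (apply 2% monthly interest)): balance=$0.00 total_interest=$0.00
After 2 (month_end (apply 2% monthly interest)): balance=$0.00 total_interest=$0.00

Answer: 0.00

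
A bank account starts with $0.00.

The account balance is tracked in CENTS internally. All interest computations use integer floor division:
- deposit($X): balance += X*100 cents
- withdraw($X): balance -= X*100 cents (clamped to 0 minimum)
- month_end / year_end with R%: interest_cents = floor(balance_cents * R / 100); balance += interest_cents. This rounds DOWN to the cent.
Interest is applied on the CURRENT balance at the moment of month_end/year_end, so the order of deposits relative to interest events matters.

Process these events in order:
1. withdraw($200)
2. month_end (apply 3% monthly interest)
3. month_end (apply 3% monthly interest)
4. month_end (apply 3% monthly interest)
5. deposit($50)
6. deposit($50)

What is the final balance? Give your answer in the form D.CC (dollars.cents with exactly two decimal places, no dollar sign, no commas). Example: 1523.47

After 1 (withdraw($200)): balance=$0.00 total_interest=$0.00
After 2 (month_end (apply 3% monthly interest)): balance=$0.00 total_interest=$0.00
After 3 (month_end (apply 3% monthly interest)): balance=$0.00 total_interest=$0.00
After 4 (month_end (apply 3% monthly interest)): balance=$0.00 total_interest=$0.00
After 5 (deposit($50)): balance=$50.00 total_interest=$0.00
After 6 (deposit($50)): balance=$100.00 total_interest=$0.00

Answer: 100.00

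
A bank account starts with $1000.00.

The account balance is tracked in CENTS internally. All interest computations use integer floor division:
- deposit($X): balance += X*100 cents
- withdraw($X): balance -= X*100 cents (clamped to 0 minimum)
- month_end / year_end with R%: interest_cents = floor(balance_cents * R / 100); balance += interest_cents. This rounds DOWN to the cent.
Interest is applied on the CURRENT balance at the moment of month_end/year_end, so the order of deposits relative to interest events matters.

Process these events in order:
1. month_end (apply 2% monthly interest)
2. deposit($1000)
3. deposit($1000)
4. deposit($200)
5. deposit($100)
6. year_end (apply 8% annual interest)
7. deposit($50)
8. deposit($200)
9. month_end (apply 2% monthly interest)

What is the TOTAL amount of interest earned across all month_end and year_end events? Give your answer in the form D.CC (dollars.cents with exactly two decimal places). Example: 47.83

After 1 (month_end (apply 2% monthly interest)): balance=$1020.00 total_interest=$20.00
After 2 (deposit($1000)): balance=$2020.00 total_interest=$20.00
After 3 (deposit($1000)): balance=$3020.00 total_interest=$20.00
After 4 (deposit($200)): balance=$3220.00 total_interest=$20.00
After 5 (deposit($100)): balance=$3320.00 total_interest=$20.00
After 6 (year_end (apply 8% annual interest)): balance=$3585.60 total_interest=$285.60
After 7 (deposit($50)): balance=$3635.60 total_interest=$285.60
After 8 (deposit($200)): balance=$3835.60 total_interest=$285.60
After 9 (month_end (apply 2% monthly interest)): balance=$3912.31 total_interest=$362.31

Answer: 362.31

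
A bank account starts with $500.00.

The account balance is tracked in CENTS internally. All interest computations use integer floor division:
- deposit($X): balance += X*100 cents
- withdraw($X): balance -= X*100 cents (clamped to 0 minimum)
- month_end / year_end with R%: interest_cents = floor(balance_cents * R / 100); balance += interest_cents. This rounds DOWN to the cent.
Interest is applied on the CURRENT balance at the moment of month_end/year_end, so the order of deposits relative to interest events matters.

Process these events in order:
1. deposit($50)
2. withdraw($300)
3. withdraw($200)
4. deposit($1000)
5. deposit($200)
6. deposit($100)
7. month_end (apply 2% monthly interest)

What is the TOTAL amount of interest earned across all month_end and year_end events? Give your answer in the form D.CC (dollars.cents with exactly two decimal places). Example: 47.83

After 1 (deposit($50)): balance=$550.00 total_interest=$0.00
After 2 (withdraw($300)): balance=$250.00 total_interest=$0.00
After 3 (withdraw($200)): balance=$50.00 total_interest=$0.00
After 4 (deposit($1000)): balance=$1050.00 total_interest=$0.00
After 5 (deposit($200)): balance=$1250.00 total_interest=$0.00
After 6 (deposit($100)): balance=$1350.00 total_interest=$0.00
After 7 (month_end (apply 2% monthly interest)): balance=$1377.00 total_interest=$27.00

Answer: 27.00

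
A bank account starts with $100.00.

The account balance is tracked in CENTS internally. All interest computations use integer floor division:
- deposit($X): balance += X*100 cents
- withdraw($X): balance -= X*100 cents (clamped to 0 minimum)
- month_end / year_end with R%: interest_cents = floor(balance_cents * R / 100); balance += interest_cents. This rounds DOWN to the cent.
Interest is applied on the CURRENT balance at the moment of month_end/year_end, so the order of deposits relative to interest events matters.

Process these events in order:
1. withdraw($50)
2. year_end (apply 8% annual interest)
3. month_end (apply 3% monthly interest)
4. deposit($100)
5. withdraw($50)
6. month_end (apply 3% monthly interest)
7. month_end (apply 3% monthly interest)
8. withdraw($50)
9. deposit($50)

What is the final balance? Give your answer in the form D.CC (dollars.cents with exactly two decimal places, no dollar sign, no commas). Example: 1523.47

After 1 (withdraw($50)): balance=$50.00 total_interest=$0.00
After 2 (year_end (apply 8% annual interest)): balance=$54.00 total_interest=$4.00
After 3 (month_end (apply 3% monthly interest)): balance=$55.62 total_interest=$5.62
After 4 (deposit($100)): balance=$155.62 total_interest=$5.62
After 5 (withdraw($50)): balance=$105.62 total_interest=$5.62
After 6 (month_end (apply 3% monthly interest)): balance=$108.78 total_interest=$8.78
After 7 (month_end (apply 3% monthly interest)): balance=$112.04 total_interest=$12.04
After 8 (withdraw($50)): balance=$62.04 total_interest=$12.04
After 9 (deposit($50)): balance=$112.04 total_interest=$12.04

Answer: 112.04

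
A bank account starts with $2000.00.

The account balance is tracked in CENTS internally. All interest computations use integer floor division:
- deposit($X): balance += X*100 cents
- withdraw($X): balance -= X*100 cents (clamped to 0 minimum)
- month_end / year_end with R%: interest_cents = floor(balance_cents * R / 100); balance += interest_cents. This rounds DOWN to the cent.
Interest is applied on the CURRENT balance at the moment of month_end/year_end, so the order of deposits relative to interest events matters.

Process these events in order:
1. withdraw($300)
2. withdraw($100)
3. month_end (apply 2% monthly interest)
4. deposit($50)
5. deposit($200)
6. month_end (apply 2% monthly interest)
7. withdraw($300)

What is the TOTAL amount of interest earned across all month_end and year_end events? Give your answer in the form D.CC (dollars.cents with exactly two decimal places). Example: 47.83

After 1 (withdraw($300)): balance=$1700.00 total_interest=$0.00
After 2 (withdraw($100)): balance=$1600.00 total_interest=$0.00
After 3 (month_end (apply 2% monthly interest)): balance=$1632.00 total_interest=$32.00
After 4 (deposit($50)): balance=$1682.00 total_interest=$32.00
After 5 (deposit($200)): balance=$1882.00 total_interest=$32.00
After 6 (month_end (apply 2% monthly interest)): balance=$1919.64 total_interest=$69.64
After 7 (withdraw($300)): balance=$1619.64 total_interest=$69.64

Answer: 69.64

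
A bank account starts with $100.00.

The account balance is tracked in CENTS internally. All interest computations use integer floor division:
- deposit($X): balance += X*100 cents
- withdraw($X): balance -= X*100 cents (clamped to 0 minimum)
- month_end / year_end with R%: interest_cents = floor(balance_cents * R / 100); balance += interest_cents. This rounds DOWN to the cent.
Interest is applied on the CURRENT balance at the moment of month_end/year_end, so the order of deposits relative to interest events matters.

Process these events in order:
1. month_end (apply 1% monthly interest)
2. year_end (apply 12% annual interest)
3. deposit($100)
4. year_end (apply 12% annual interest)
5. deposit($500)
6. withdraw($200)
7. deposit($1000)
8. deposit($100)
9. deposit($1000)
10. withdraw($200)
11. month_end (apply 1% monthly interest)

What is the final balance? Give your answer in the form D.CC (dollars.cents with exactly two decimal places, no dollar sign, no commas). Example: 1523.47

Answer: 2463.07

Derivation:
After 1 (month_end (apply 1% monthly interest)): balance=$101.00 total_interest=$1.00
After 2 (year_end (apply 12% annual interest)): balance=$113.12 total_interest=$13.12
After 3 (deposit($100)): balance=$213.12 total_interest=$13.12
After 4 (year_end (apply 12% annual interest)): balance=$238.69 total_interest=$38.69
After 5 (deposit($500)): balance=$738.69 total_interest=$38.69
After 6 (withdraw($200)): balance=$538.69 total_interest=$38.69
After 7 (deposit($1000)): balance=$1538.69 total_interest=$38.69
After 8 (deposit($100)): balance=$1638.69 total_interest=$38.69
After 9 (deposit($1000)): balance=$2638.69 total_interest=$38.69
After 10 (withdraw($200)): balance=$2438.69 total_interest=$38.69
After 11 (month_end (apply 1% monthly interest)): balance=$2463.07 total_interest=$63.07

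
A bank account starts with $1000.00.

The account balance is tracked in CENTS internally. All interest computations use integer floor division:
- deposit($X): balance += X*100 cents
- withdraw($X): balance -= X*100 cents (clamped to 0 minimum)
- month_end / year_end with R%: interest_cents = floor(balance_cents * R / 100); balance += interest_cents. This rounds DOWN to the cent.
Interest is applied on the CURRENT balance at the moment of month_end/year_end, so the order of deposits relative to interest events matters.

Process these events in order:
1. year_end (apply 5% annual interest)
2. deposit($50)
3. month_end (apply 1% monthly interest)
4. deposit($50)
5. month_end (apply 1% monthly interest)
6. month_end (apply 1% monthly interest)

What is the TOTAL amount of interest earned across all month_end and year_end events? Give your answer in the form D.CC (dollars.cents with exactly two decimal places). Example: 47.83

Answer: 84.33

Derivation:
After 1 (year_end (apply 5% annual interest)): balance=$1050.00 total_interest=$50.00
After 2 (deposit($50)): balance=$1100.00 total_interest=$50.00
After 3 (month_end (apply 1% monthly interest)): balance=$1111.00 total_interest=$61.00
After 4 (deposit($50)): balance=$1161.00 total_interest=$61.00
After 5 (month_end (apply 1% monthly interest)): balance=$1172.61 total_interest=$72.61
After 6 (month_end (apply 1% monthly interest)): balance=$1184.33 total_interest=$84.33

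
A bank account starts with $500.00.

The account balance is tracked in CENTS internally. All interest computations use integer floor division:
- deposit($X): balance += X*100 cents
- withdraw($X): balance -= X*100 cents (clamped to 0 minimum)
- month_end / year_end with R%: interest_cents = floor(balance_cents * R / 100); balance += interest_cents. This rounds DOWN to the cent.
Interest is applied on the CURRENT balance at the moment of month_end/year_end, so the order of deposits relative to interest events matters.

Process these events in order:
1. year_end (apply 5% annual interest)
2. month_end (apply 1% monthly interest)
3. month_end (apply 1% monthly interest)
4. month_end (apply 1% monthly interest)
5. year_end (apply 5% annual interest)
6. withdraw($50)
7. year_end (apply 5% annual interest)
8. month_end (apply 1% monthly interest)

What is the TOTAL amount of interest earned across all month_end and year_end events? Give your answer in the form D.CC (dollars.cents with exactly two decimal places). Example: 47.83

After 1 (year_end (apply 5% annual interest)): balance=$525.00 total_interest=$25.00
After 2 (month_end (apply 1% monthly interest)): balance=$530.25 total_interest=$30.25
After 3 (month_end (apply 1% monthly interest)): balance=$535.55 total_interest=$35.55
After 4 (month_end (apply 1% monthly interest)): balance=$540.90 total_interest=$40.90
After 5 (year_end (apply 5% annual interest)): balance=$567.94 total_interest=$67.94
After 6 (withdraw($50)): balance=$517.94 total_interest=$67.94
After 7 (year_end (apply 5% annual interest)): balance=$543.83 total_interest=$93.83
After 8 (month_end (apply 1% monthly interest)): balance=$549.26 total_interest=$99.26

Answer: 99.26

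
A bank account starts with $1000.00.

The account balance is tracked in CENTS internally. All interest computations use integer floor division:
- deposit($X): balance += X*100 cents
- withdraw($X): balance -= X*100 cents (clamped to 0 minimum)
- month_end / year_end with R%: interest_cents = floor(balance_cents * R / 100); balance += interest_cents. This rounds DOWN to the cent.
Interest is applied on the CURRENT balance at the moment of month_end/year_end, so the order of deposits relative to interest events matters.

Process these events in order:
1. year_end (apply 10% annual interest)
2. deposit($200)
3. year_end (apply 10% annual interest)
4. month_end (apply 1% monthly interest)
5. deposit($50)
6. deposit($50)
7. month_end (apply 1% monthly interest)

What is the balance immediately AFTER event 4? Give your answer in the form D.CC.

Answer: 1444.30

Derivation:
After 1 (year_end (apply 10% annual interest)): balance=$1100.00 total_interest=$100.00
After 2 (deposit($200)): balance=$1300.00 total_interest=$100.00
After 3 (year_end (apply 10% annual interest)): balance=$1430.00 total_interest=$230.00
After 4 (month_end (apply 1% monthly interest)): balance=$1444.30 total_interest=$244.30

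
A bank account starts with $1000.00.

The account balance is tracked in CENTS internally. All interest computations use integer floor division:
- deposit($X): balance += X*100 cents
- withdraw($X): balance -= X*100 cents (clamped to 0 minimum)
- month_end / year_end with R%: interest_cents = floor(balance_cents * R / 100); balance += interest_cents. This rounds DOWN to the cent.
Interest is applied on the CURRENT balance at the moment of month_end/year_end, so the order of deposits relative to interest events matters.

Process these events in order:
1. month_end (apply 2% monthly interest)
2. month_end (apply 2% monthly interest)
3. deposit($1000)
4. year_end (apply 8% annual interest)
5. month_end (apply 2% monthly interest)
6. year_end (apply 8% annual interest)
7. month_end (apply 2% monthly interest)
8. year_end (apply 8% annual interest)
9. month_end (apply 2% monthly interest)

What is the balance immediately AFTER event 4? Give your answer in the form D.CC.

After 1 (month_end (apply 2% monthly interest)): balance=$1020.00 total_interest=$20.00
After 2 (month_end (apply 2% monthly interest)): balance=$1040.40 total_interest=$40.40
After 3 (deposit($1000)): balance=$2040.40 total_interest=$40.40
After 4 (year_end (apply 8% annual interest)): balance=$2203.63 total_interest=$203.63

Answer: 2203.63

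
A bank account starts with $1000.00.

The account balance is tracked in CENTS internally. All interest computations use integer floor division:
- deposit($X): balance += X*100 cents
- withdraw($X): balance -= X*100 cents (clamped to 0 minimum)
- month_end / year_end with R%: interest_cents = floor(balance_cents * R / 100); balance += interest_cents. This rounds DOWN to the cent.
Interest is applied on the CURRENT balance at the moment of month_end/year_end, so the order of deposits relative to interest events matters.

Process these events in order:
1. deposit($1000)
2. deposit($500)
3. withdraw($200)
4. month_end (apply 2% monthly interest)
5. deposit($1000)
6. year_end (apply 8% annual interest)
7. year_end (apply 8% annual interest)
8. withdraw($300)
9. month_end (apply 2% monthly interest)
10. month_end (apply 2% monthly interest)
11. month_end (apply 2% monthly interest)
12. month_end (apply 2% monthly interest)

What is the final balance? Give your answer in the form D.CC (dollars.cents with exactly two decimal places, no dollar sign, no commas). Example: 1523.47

After 1 (deposit($1000)): balance=$2000.00 total_interest=$0.00
After 2 (deposit($500)): balance=$2500.00 total_interest=$0.00
After 3 (withdraw($200)): balance=$2300.00 total_interest=$0.00
After 4 (month_end (apply 2% monthly interest)): balance=$2346.00 total_interest=$46.00
After 5 (deposit($1000)): balance=$3346.00 total_interest=$46.00
After 6 (year_end (apply 8% annual interest)): balance=$3613.68 total_interest=$313.68
After 7 (year_end (apply 8% annual interest)): balance=$3902.77 total_interest=$602.77
After 8 (withdraw($300)): balance=$3602.77 total_interest=$602.77
After 9 (month_end (apply 2% monthly interest)): balance=$3674.82 total_interest=$674.82
After 10 (month_end (apply 2% monthly interest)): balance=$3748.31 total_interest=$748.31
After 11 (month_end (apply 2% monthly interest)): balance=$3823.27 total_interest=$823.27
After 12 (month_end (apply 2% monthly interest)): balance=$3899.73 total_interest=$899.73

Answer: 3899.73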